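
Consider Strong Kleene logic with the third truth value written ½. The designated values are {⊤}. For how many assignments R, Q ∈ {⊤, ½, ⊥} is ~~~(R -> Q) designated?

1

Designated under: (R=⊤, Q=⊥).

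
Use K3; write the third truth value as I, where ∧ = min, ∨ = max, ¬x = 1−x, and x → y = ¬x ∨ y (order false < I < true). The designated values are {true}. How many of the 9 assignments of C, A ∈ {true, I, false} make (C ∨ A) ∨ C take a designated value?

5

Of the 9 assignments, 5 give a value in {true}.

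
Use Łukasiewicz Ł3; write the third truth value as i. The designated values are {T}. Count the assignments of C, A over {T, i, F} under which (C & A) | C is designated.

Designated under: (C=T, A=T); (C=T, A=i); (C=T, A=F).

3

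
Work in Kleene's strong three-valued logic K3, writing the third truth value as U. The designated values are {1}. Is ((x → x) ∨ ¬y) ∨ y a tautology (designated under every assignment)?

Countermodel: x=U, y=U gives U, which is not designated.

No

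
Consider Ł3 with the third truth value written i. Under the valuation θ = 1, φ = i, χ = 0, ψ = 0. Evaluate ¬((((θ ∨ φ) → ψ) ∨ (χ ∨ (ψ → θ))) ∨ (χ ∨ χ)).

0

θ ∨ φ = 1 ∨ i = 1
(θ ∨ φ) → ψ = 1 → 0 = 0
ψ → θ = 0 → 1 = 1
χ ∨ (ψ → θ) = 0 ∨ 1 = 1
((θ ∨ φ) → ψ) ∨ (χ ∨ (ψ → θ)) = 0 ∨ 1 = 1
χ ∨ χ = 0 ∨ 0 = 0
(((θ ∨ φ) → ψ) ∨ (χ ∨ (ψ → θ))) ∨ (χ ∨ χ) = 1 ∨ 0 = 1
¬((((θ ∨ φ) → ψ) ∨ (χ ∨ (ψ → θ))) ∨ (χ ∨ χ)) = ¬1 = 0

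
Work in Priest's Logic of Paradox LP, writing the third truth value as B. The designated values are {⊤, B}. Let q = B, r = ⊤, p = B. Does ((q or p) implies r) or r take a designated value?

q or p = B or B = B
(q or p) implies r = B implies ⊤ = ⊤  [not B or ⊤]
((q or p) implies r) or r = ⊤ or ⊤ = ⊤
⊤ ∈ {⊤, B}.

Yes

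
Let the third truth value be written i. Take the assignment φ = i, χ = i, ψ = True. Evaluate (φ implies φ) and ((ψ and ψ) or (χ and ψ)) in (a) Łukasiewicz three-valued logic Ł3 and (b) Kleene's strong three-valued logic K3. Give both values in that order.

In Łukasiewicz three-valued logic Ł3: φ implies φ = i implies i = True  [min(1, 1−½+½)]
ψ and ψ = True and True = True
χ and ψ = i and True = i
(ψ and ψ) or (χ and ψ) = True or i = True
(φ implies φ) and ((ψ and ψ) or (χ and ψ)) = True and True = True
In Kleene's strong three-valued logic K3: φ implies φ = i implies i = i  [not i or i]
ψ and ψ = True and True = True
χ and ψ = i and True = i
(ψ and ψ) or (χ and ψ) = True or i = True
(φ implies φ) and ((ψ and ψ) or (χ and ψ)) = i and True = i
They differ because Łukasiewicz three-valued logic Ł3 and Kleene's strong three-valued logic K3 treat i differently under implication.

True; i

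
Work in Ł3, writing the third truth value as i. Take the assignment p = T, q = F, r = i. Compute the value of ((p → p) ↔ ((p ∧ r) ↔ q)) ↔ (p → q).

p → p = T → T = T
p ∧ r = T ∧ i = i
(p ∧ r) ↔ q = i ↔ F = i  [1 − |½−0|]
(p → p) ↔ ((p ∧ r) ↔ q) = T ↔ i = i
p → q = T → F = F
((p → p) ↔ ((p ∧ r) ↔ q)) ↔ (p → q) = i ↔ F = i

i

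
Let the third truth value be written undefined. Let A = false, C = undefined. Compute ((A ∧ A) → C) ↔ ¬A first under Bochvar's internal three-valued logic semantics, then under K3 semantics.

In Bochvar's internal three-valued logic: A ∧ A = false ∧ false = false
(A ∧ A) → C = false → undefined = undefined  [any arg is the third value ⇒ result is the third value]
¬A = ¬false = true
((A ∧ A) → C) ↔ ¬A = undefined ↔ true = undefined
In K3: A ∧ A = false ∧ false = false
(A ∧ A) → C = false → undefined = true
¬A = ¬false = true
((A ∧ A) → C) ↔ ¬A = true ↔ true = true
They differ because Bochvar's internal three-valued logic and K3 treat undefined differently under the binary connectives.

undefined; true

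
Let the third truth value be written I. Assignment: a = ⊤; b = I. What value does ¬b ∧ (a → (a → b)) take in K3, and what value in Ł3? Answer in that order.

I; I

In K3: ¬b = ¬I = I
a → b = ⊤ → I = I  [¬⊤ ∨ I]
a → (a → b) = ⊤ → I = I
¬b ∧ (a → (a → b)) = I ∧ I = I
In Ł3: ¬b = ¬I = I
a → b = ⊤ → I = I
a → (a → b) = ⊤ → I = I
¬b ∧ (a → (a → b)) = I ∧ I = I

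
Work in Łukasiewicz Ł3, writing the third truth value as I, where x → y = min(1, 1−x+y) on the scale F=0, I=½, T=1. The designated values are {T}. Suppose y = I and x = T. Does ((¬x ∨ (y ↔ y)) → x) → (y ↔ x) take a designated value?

¬x = ¬T = F
y ↔ y = I ↔ I = T  [1 − |½−½|]
¬x ∨ (y ↔ y) = F ∨ T = T
(¬x ∨ (y ↔ y)) → x = T → T = T
y ↔ x = I ↔ T = I
((¬x ∨ (y ↔ y)) → x) → (y ↔ x) = T → I = I
I ∉ {T}.

No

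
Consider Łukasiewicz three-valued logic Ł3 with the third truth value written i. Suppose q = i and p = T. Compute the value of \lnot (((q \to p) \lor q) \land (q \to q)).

q \to p = i \to T = T  [min(1, 1−½+1)]
(q \to p) \lor q = T \lor i = T
q \to q = i \to i = T
((q \to p) \lor q) \land (q \to q) = T \land T = T
\lnot (((q \to p) \lor q) \land (q \to q)) = \lnot T = F

F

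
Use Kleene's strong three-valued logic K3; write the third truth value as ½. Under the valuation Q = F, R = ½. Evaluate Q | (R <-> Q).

½

R <-> Q = ½ <-> F = ½
Q | (R <-> Q) = F | ½ = ½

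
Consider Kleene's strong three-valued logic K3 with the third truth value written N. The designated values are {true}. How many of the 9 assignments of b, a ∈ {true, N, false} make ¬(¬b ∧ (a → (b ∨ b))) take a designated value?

4

Designated under: (b=true, a=true); (b=true, a=N); (b=true, a=false); (b=false, a=true).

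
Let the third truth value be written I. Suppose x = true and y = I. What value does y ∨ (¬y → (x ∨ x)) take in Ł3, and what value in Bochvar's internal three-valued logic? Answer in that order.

In Ł3: ¬y = ¬I = I
x ∨ x = true ∨ true = true
¬y → (x ∨ x) = I → true = true  [min(1, 1−½+1)]
y ∨ (¬y → (x ∨ x)) = I ∨ true = true
In Bochvar's internal three-valued logic: ¬y = ¬I = I
x ∨ x = true ∨ true = true
¬y → (x ∨ x) = I → true = I  [any arg is the third value ⇒ result is the third value]
y ∨ (¬y → (x ∨ x)) = I ∨ I = I
They differ because Ł3 and Bochvar's internal three-valued logic treat I differently under the binary connectives.

true; I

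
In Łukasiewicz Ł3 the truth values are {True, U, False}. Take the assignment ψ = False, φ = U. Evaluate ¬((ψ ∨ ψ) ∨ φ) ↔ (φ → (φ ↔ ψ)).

U

ψ ∨ ψ = False ∨ False = False
(ψ ∨ ψ) ∨ φ = False ∨ U = U
¬((ψ ∨ ψ) ∨ φ) = ¬U = U
φ ↔ ψ = U ↔ False = U  [1 − |½−0|]
φ → (φ ↔ ψ) = U → U = True
¬((ψ ∨ ψ) ∨ φ) ↔ (φ → (φ ↔ ψ)) = U ↔ True = U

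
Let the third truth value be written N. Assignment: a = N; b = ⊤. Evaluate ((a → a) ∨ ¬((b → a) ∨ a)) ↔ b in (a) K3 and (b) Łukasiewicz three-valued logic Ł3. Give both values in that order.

In K3: a → a = N → N = N
b → a = ⊤ → N = N
(b → a) ∨ a = N ∨ N = N
¬((b → a) ∨ a) = ¬N = N
(a → a) ∨ ¬((b → a) ∨ a) = N ∨ N = N
((a → a) ∨ ¬((b → a) ∨ a)) ↔ b = N ↔ ⊤ = N
In Łukasiewicz three-valued logic Ł3: a → a = N → N = ⊤  [min(1, 1−½+½)]
b → a = ⊤ → N = N
(b → a) ∨ a = N ∨ N = N
¬((b → a) ∨ a) = ¬N = N
(a → a) ∨ ¬((b → a) ∨ a) = ⊤ ∨ N = ⊤
((a → a) ∨ ¬((b → a) ∨ a)) ↔ b = ⊤ ↔ ⊤ = ⊤
They differ because K3 and Łukasiewicz three-valued logic Ł3 treat N differently under implication.

N; ⊤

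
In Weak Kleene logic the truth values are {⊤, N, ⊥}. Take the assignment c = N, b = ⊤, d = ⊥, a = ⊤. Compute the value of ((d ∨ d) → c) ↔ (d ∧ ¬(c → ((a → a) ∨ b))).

d ∨ d = ⊥ ∨ ⊥ = ⊥
(d ∨ d) → c = ⊥ → N = N  [any arg is the third value ⇒ result is the third value]
a → a = ⊤ → ⊤ = ⊤
(a → a) ∨ b = ⊤ ∨ ⊤ = ⊤
c → ((a → a) ∨ b) = N → ⊤ = N
¬(c → ((a → a) ∨ b)) = ¬N = N
d ∧ ¬(c → ((a → a) ∨ b)) = ⊥ ∧ N = N
((d ∨ d) → c) ↔ (d ∧ ¬(c → ((a → a) ∨ b))) = N ↔ N = N

N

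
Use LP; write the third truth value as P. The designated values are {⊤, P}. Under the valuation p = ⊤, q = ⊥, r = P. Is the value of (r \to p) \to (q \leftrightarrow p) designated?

No

r \to p = P \to ⊤ = ⊤
q \leftrightarrow p = ⊥ \leftrightarrow ⊤ = ⊥
(r \to p) \to (q \leftrightarrow p) = ⊤ \to ⊥ = ⊥
⊥ ∉ {⊤, P}.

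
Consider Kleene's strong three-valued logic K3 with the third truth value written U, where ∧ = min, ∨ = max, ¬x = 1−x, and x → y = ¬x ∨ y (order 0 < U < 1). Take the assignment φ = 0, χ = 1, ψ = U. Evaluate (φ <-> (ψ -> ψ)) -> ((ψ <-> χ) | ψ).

ψ -> ψ = U -> U = U  [~U | U]
φ <-> (ψ -> ψ) = 0 <-> U = U
ψ <-> χ = U <-> 1 = U
(ψ <-> χ) | ψ = U | U = U
(φ <-> (ψ -> ψ)) -> ((ψ <-> χ) | ψ) = U -> U = U

U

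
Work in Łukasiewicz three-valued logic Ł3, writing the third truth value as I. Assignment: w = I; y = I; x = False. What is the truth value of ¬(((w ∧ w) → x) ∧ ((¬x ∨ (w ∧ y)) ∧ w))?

I

w ∧ w = I ∧ I = I
(w ∧ w) → x = I → False = I  [min(1, 1−½+0)]
¬x = ¬False = True
w ∧ y = I ∧ I = I
¬x ∨ (w ∧ y) = True ∨ I = True
(¬x ∨ (w ∧ y)) ∧ w = True ∧ I = I
((w ∧ w) → x) ∧ ((¬x ∨ (w ∧ y)) ∧ w) = I ∧ I = I
¬(((w ∧ w) → x) ∧ ((¬x ∨ (w ∧ y)) ∧ w)) = ¬I = I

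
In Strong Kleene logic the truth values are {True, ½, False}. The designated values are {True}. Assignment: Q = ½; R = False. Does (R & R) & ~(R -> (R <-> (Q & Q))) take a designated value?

R & R = False & False = False
Q & Q = ½ & ½ = ½
R <-> (Q & Q) = False <-> ½ = ½
R -> (R <-> (Q & Q)) = False -> ½ = True  [~False | ½]
~(R -> (R <-> (Q & Q))) = ~True = False
(R & R) & ~(R -> (R <-> (Q & Q))) = False & False = False
False ∉ {True}.

No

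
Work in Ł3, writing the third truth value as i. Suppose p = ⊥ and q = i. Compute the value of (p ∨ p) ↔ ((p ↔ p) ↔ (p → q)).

p ∨ p = ⊥ ∨ ⊥ = ⊥
p ↔ p = ⊥ ↔ ⊥ = ⊤
p → q = ⊥ → i = ⊤  [min(1, 1−0+½)]
(p ↔ p) ↔ (p → q) = ⊤ ↔ ⊤ = ⊤
(p ∨ p) ↔ ((p ↔ p) ↔ (p → q)) = ⊥ ↔ ⊤ = ⊥

⊥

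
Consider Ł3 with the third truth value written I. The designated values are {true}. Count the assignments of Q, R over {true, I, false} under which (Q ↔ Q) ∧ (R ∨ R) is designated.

Designated under: (Q=true, R=true); (Q=I, R=true); (Q=false, R=true).

3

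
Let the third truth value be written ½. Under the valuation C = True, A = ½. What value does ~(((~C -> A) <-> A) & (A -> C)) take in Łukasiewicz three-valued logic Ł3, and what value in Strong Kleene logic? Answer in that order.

½; ½

In Łukasiewicz three-valued logic Ł3: ~C = ~True = False
~C -> A = False -> ½ = True
(~C -> A) <-> A = True <-> ½ = ½
A -> C = ½ -> True = True
((~C -> A) <-> A) & (A -> C) = ½ & True = ½
~(((~C -> A) <-> A) & (A -> C)) = ~½ = ½
In Strong Kleene logic: ~C = ~True = False
~C -> A = False -> ½ = True  [~False | ½]
(~C -> A) <-> A = True <-> ½ = ½
A -> C = ½ -> True = True
((~C -> A) <-> A) & (A -> C) = ½ & True = ½
~(((~C -> A) <-> A) & (A -> C)) = ~½ = ½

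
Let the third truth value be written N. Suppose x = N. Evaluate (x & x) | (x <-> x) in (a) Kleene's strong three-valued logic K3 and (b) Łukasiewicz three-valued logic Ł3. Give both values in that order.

In Kleene's strong three-valued logic K3: x & x = N & N = N
x <-> x = N <-> N = N
(x & x) | (x <-> x) = N | N = N
In Łukasiewicz three-valued logic Ł3: x & x = N & N = N
x <-> x = N <-> N = ⊤  [1 − |½−½|]
(x & x) | (x <-> x) = N | ⊤ = ⊤
They differ because Kleene's strong three-valued logic K3 and Łukasiewicz three-valued logic Ł3 treat N differently under implication.

N; ⊤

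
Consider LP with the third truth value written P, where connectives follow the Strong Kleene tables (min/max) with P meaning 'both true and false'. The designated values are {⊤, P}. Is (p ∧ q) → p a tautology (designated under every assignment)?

Every assignment of p, q over {⊤, P, ⊥} gives a value in {⊤, P}.
In particular, with p=P, q=P: (p ∧ q) → p = P.

Yes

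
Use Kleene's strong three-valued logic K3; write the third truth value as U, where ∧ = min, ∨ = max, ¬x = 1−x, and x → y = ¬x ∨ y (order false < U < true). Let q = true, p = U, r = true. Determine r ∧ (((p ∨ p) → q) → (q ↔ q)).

true

p ∨ p = U ∨ U = U
(p ∨ p) → q = U → true = true  [¬U ∨ true]
q ↔ q = true ↔ true = true
((p ∨ p) → q) → (q ↔ q) = true → true = true
r ∧ (((p ∨ p) → q) → (q ↔ q)) = true ∧ true = true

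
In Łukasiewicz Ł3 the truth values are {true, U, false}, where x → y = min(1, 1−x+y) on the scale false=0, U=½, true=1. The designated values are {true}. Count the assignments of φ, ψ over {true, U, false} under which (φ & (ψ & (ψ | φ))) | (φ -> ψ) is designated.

Of the 9 assignments, 6 give a value in {true}.

6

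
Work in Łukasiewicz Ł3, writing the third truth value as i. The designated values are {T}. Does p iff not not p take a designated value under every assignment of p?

Every assignment of p over {T, i, F} gives a value in {T}.
In particular, with p=i: p iff not not p = T.

Yes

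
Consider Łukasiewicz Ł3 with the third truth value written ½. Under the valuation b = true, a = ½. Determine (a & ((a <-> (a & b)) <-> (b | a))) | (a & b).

a & b = ½ & true = ½
a <-> (a & b) = ½ <-> ½ = true  [1 − |½−½|]
b | a = true | ½ = true
(a <-> (a & b)) <-> (b | a) = true <-> true = true
a & ((a <-> (a & b)) <-> (b | a)) = ½ & true = ½
a & b = ½ & true = ½
(a & ((a <-> (a & b)) <-> (b | a))) | (a & b) = ½ | ½ = ½

½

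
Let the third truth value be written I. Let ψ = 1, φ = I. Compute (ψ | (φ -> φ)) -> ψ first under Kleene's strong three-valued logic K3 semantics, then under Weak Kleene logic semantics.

In Kleene's strong three-valued logic K3: φ -> φ = I -> I = I  [~I | I]
ψ | (φ -> φ) = 1 | I = 1
(ψ | (φ -> φ)) -> ψ = 1 -> 1 = 1
In Weak Kleene logic: φ -> φ = I -> I = I  [any arg is the third value ⇒ result is the third value]
ψ | (φ -> φ) = 1 | I = I
(ψ | (φ -> φ)) -> ψ = I -> 1 = I
They differ because Kleene's strong three-valued logic K3 and Weak Kleene logic treat I differently under the binary connectives.

1; I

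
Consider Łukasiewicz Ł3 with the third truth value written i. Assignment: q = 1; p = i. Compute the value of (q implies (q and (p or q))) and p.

i

p or q = i or 1 = 1
q and (p or q) = 1 and 1 = 1
q implies (q and (p or q)) = 1 implies 1 = 1
(q implies (q and (p or q))) and p = 1 and i = i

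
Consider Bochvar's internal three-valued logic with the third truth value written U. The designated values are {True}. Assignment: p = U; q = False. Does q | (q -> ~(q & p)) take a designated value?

q & p = False & U = U
~(q & p) = ~U = U
q -> ~(q & p) = False -> U = U  [any arg is the third value ⇒ result is the third value]
q | (q -> ~(q & p)) = False | U = U
U ∉ {True}.

No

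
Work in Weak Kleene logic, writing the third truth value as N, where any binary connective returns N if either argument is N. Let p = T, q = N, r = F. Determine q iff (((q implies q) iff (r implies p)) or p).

q implies q = N implies N = N  [any arg is the third value ⇒ result is the third value]
r implies p = F implies T = T
(q implies q) iff (r implies p) = N iff T = N
((q implies q) iff (r implies p)) or p = N or T = N
q iff (((q implies q) iff (r implies p)) or p) = N iff N = N

N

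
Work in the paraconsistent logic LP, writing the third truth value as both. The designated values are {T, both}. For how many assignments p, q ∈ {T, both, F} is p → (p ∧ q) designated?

Of the 9 assignments, 8 give a value in {T, both}.

8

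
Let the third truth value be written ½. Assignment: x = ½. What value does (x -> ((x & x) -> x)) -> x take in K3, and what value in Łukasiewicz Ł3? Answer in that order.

In K3: x & x = ½ & ½ = ½
(x & x) -> x = ½ -> ½ = ½  [~½ | ½]
x -> ((x & x) -> x) = ½ -> ½ = ½
(x -> ((x & x) -> x)) -> x = ½ -> ½ = ½
In Łukasiewicz Ł3: x & x = ½ & ½ = ½
(x & x) -> x = ½ -> ½ = true
x -> ((x & x) -> x) = ½ -> true = true
(x -> ((x & x) -> x)) -> x = true -> ½ = ½

½; ½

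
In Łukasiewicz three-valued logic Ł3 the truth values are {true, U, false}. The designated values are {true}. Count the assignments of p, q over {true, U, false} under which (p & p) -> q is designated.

6

Of the 9 assignments, 6 give a value in {true}.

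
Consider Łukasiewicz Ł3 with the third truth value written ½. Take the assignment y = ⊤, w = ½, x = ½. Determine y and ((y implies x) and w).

½

y implies x = ⊤ implies ½ = ½  [min(1, 1−1+½)]
(y implies x) and w = ½ and ½ = ½
y and ((y implies x) and w) = ⊤ and ½ = ½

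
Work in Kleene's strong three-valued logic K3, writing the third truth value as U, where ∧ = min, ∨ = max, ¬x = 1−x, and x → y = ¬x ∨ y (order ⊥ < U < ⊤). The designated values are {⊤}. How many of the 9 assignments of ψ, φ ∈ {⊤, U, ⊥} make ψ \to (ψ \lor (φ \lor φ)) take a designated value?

Of the 9 assignments, 7 give a value in {⊤}.

7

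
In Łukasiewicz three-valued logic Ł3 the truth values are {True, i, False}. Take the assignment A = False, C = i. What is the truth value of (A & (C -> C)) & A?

False

C -> C = i -> i = True  [min(1, 1−½+½)]
A & (C -> C) = False & True = False
(A & (C -> C)) & A = False & False = False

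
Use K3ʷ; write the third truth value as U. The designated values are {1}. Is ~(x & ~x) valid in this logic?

Countermodel: x=U gives U, which is not designated.

No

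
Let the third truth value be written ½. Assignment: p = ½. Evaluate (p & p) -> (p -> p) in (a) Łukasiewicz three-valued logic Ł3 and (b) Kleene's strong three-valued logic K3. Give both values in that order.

In Łukasiewicz three-valued logic Ł3: p & p = ½ & ½ = ½
p -> p = ½ -> ½ = ⊤
(p & p) -> (p -> p) = ½ -> ⊤ = ⊤
In Kleene's strong three-valued logic K3: p & p = ½ & ½ = ½
p -> p = ½ -> ½ = ½  [~½ | ½]
(p & p) -> (p -> p) = ½ -> ½ = ½
They differ because Łukasiewicz three-valued logic Ł3 and Kleene's strong three-valued logic K3 treat ½ differently under implication.

⊤; ½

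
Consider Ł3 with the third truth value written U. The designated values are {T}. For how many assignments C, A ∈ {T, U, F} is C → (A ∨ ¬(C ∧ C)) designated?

Of the 9 assignments, 7 give a value in {T}.

7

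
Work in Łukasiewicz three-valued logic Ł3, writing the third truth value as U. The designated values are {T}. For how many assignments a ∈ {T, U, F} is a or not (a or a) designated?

2

a=T: T ✓
a=U: U ·
a=F: T ✓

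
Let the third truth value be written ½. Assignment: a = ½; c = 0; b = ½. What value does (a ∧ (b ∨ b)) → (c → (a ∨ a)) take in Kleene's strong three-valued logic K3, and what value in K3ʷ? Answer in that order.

1; ½

In Kleene's strong three-valued logic K3: b ∨ b = ½ ∨ ½ = ½
a ∧ (b ∨ b) = ½ ∧ ½ = ½
a ∨ a = ½ ∨ ½ = ½
c → (a ∨ a) = 0 → ½ = 1  [¬0 ∨ ½]
(a ∧ (b ∨ b)) → (c → (a ∨ a)) = ½ → 1 = 1
In K3ʷ: b ∨ b = ½ ∨ ½ = ½
a ∧ (b ∨ b) = ½ ∧ ½ = ½
a ∨ a = ½ ∨ ½ = ½
c → (a ∨ a) = 0 → ½ = ½  [any arg is the third value ⇒ result is the third value]
(a ∧ (b ∨ b)) → (c → (a ∨ a)) = ½ → ½ = ½
They differ because Kleene's strong three-valued logic K3 and K3ʷ treat ½ differently under the binary connectives.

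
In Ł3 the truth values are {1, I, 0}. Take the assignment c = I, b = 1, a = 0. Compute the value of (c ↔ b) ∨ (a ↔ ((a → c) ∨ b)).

I

c ↔ b = I ↔ 1 = I  [1 − |½−1|]
a → c = 0 → I = 1
(a → c) ∨ b = 1 ∨ 1 = 1
a ↔ ((a → c) ∨ b) = 0 ↔ 1 = 0
(c ↔ b) ∨ (a ↔ ((a → c) ∨ b)) = I ∨ 0 = I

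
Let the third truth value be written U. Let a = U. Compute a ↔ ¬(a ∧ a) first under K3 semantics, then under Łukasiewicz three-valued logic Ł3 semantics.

U; 1

In K3: a ∧ a = U ∧ U = U
¬(a ∧ a) = ¬U = U
a ↔ ¬(a ∧ a) = U ↔ U = U
In Łukasiewicz three-valued logic Ł3: a ∧ a = U ∧ U = U
¬(a ∧ a) = ¬U = U
a ↔ ¬(a ∧ a) = U ↔ U = 1  [1 − |½−½|]
They differ because K3 and Łukasiewicz three-valued logic Ł3 treat U differently under implication.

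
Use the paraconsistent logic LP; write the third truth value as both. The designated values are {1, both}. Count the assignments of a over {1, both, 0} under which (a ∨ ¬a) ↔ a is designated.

2

a=1: 1 ✓
a=both: both ✓
a=0: 0 ·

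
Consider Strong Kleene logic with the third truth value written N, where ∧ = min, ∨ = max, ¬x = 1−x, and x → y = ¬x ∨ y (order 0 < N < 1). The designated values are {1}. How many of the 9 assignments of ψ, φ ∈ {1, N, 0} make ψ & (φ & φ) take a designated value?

Designated under: (ψ=1, φ=1).

1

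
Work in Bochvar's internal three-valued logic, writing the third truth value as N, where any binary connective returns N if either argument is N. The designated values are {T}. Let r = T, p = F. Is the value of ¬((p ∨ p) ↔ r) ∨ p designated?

Yes

p ∨ p = F ∨ F = F
(p ∨ p) ↔ r = F ↔ T = F
¬((p ∨ p) ↔ r) = ¬F = T
¬((p ∨ p) ↔ r) ∨ p = T ∨ F = T
T ∈ {T}.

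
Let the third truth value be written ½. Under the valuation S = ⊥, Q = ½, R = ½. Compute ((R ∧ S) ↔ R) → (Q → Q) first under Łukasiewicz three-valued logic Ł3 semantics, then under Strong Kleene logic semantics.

In Łukasiewicz three-valued logic Ł3: R ∧ S = ½ ∧ ⊥ = ⊥
(R ∧ S) ↔ R = ⊥ ↔ ½ = ½
Q → Q = ½ → ½ = ⊤
((R ∧ S) ↔ R) → (Q → Q) = ½ → ⊤ = ⊤
In Strong Kleene logic: R ∧ S = ½ ∧ ⊥ = ⊥
(R ∧ S) ↔ R = ⊥ ↔ ½ = ½
Q → Q = ½ → ½ = ½  [¬½ ∨ ½]
((R ∧ S) ↔ R) → (Q → Q) = ½ → ½ = ½
They differ because Łukasiewicz three-valued logic Ł3 and Strong Kleene logic treat ½ differently under implication.

⊤; ½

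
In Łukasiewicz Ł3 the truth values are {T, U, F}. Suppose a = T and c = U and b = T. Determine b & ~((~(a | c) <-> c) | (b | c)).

F

a | c = T | U = T
~(a | c) = ~T = F
~(a | c) <-> c = F <-> U = U  [1 − |0−½|]
b | c = T | U = T
(~(a | c) <-> c) | (b | c) = U | T = T
~((~(a | c) <-> c) | (b | c)) = ~T = F
b & ~((~(a | c) <-> c) | (b | c)) = T & F = F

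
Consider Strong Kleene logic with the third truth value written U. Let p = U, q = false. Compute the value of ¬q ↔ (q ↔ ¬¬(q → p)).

false

¬q = ¬false = true
q → p = false → U = true
¬(q → p) = ¬true = false
¬¬(q → p) = ¬false = true
q ↔ ¬¬(q → p) = false ↔ true = false
¬q ↔ (q ↔ ¬¬(q → p)) = true ↔ false = false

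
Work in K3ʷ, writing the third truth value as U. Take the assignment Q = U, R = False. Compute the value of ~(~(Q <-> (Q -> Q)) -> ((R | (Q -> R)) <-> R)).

Q -> Q = U -> U = U
Q <-> (Q -> Q) = U <-> U = U
~(Q <-> (Q -> Q)) = ~U = U
Q -> R = U -> False = U
R | (Q -> R) = False | U = U
(R | (Q -> R)) <-> R = U <-> False = U
~(Q <-> (Q -> Q)) -> ((R | (Q -> R)) <-> R) = U -> U = U
~(~(Q <-> (Q -> Q)) -> ((R | (Q -> R)) <-> R)) = ~U = U

U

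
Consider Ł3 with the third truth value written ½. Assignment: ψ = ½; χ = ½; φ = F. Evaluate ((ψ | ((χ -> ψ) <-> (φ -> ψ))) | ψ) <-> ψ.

χ -> ψ = ½ -> ½ = T
φ -> ψ = F -> ½ = T
(χ -> ψ) <-> (φ -> ψ) = T <-> T = T
ψ | ((χ -> ψ) <-> (φ -> ψ)) = ½ | T = T
(ψ | ((χ -> ψ) <-> (φ -> ψ))) | ψ = T | ½ = T
((ψ | ((χ -> ψ) <-> (φ -> ψ))) | ψ) <-> ψ = T <-> ½ = ½

½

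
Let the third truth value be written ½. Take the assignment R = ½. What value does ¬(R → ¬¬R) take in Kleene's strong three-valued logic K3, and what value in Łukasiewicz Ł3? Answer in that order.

In Kleene's strong three-valued logic K3: ¬R = ¬½ = ½
¬¬R = ¬½ = ½
R → ¬¬R = ½ → ½ = ½  [¬½ ∨ ½]
¬(R → ¬¬R) = ¬½ = ½
In Łukasiewicz Ł3: ¬R = ¬½ = ½
¬¬R = ¬½ = ½
R → ¬¬R = ½ → ½ = 1
¬(R → ¬¬R) = ¬1 = 0
They differ because Kleene's strong three-valued logic K3 and Łukasiewicz Ł3 treat ½ differently under implication.

½; 0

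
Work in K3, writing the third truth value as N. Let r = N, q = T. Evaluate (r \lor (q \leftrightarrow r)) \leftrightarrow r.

N

q \leftrightarrow r = T \leftrightarrow N = N
r \lor (q \leftrightarrow r) = N \lor N = N
(r \lor (q \leftrightarrow r)) \leftrightarrow r = N \leftrightarrow N = N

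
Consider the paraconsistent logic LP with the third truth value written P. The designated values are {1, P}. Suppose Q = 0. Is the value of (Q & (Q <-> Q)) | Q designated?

No

Q <-> Q = 0 <-> 0 = 1
Q & (Q <-> Q) = 0 & 1 = 0
(Q & (Q <-> Q)) | Q = 0 | 0 = 0
0 ∉ {1, P}.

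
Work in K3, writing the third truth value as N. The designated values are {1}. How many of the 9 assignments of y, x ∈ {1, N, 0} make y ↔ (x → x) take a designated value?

2

Designated under: (y=1, x=1); (y=1, x=0).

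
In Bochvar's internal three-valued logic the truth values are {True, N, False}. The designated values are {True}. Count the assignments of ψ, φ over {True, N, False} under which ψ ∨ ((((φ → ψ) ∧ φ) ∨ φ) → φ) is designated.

Designated under: (ψ=True, φ=True); (ψ=True, φ=False); (ψ=False, φ=True); (ψ=False, φ=False).

4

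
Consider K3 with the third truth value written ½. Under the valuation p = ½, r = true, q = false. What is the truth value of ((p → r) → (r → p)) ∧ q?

p → r = ½ → true = true  [¬½ ∨ true]
r → p = true → ½ = ½
(p → r) → (r → p) = true → ½ = ½
((p → r) → (r → p)) ∧ q = ½ ∧ false = false

false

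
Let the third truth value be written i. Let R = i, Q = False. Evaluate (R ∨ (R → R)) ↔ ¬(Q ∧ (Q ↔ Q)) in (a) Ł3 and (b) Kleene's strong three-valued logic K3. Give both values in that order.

In Ł3: R → R = i → i = True  [min(1, 1−½+½)]
R ∨ (R → R) = i ∨ True = True
Q ↔ Q = False ↔ False = True
Q ∧ (Q ↔ Q) = False ∧ True = False
¬(Q ∧ (Q ↔ Q)) = ¬False = True
(R ∨ (R → R)) ↔ ¬(Q ∧ (Q ↔ Q)) = True ↔ True = True
In Kleene's strong three-valued logic K3: R → R = i → i = i  [¬i ∨ i]
R ∨ (R → R) = i ∨ i = i
Q ↔ Q = False ↔ False = True
Q ∧ (Q ↔ Q) = False ∧ True = False
¬(Q ∧ (Q ↔ Q)) = ¬False = True
(R ∨ (R → R)) ↔ ¬(Q ∧ (Q ↔ Q)) = i ↔ True = i
They differ because Ł3 and Kleene's strong three-valued logic K3 treat i differently under implication.

True; i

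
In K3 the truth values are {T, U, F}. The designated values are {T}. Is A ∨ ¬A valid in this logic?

Countermodel: A=U gives U, which is not designated.

No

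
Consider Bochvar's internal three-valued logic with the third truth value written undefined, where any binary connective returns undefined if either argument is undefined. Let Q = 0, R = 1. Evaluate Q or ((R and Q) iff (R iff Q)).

R and Q = 1 and 0 = 0
R iff Q = 1 iff 0 = 0
(R and Q) iff (R iff Q) = 0 iff 0 = 1
Q or ((R and Q) iff (R iff Q)) = 0 or 1 = 1

1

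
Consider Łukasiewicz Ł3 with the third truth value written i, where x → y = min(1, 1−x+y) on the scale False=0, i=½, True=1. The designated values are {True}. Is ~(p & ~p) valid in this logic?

No

Countermodel: p=i gives i, which is not designated.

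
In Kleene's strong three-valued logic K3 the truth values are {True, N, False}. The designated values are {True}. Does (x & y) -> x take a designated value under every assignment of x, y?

Countermodel: x=N, y=True gives N, which is not designated.

No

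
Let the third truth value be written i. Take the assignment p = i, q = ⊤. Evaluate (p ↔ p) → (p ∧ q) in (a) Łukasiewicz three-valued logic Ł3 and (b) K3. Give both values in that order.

i; i

In Łukasiewicz three-valued logic Ł3: p ↔ p = i ↔ i = ⊤  [1 − |½−½|]
p ∧ q = i ∧ ⊤ = i
(p ↔ p) → (p ∧ q) = ⊤ → i = i
In K3: p ↔ p = i ↔ i = i
p ∧ q = i ∧ ⊤ = i
(p ↔ p) → (p ∧ q) = i → i = i  [¬i ∨ i]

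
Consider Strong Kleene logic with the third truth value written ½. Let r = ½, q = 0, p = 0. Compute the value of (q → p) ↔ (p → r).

1

q → p = 0 → 0 = 1
p → r = 0 → ½ = 1
(q → p) ↔ (p → r) = 1 ↔ 1 = 1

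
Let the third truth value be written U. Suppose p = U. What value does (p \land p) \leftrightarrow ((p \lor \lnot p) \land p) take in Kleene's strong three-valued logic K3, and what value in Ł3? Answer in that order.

U; ⊤

In Kleene's strong three-valued logic K3: p \land p = U \land U = U
\lnot p = \lnot U = U
p \lor \lnot p = U \lor U = U
(p \lor \lnot p) \land p = U \land U = U
(p \land p) \leftrightarrow ((p \lor \lnot p) \land p) = U \leftrightarrow U = U
In Ł3: p \land p = U \land U = U
\lnot p = \lnot U = U
p \lor \lnot p = U \lor U = U
(p \lor \lnot p) \land p = U \land U = U
(p \land p) \leftrightarrow ((p \lor \lnot p) \land p) = U \leftrightarrow U = ⊤  [1 − |½−½|]
They differ because Kleene's strong three-valued logic K3 and Ł3 treat U differently under implication.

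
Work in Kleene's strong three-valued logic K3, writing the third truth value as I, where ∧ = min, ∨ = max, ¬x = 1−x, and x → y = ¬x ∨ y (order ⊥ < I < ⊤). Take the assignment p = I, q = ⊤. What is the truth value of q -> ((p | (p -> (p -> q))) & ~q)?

⊥

p -> q = I -> ⊤ = ⊤
p -> (p -> q) = I -> ⊤ = ⊤
p | (p -> (p -> q)) = I | ⊤ = ⊤
~q = ~⊤ = ⊥
(p | (p -> (p -> q))) & ~q = ⊤ & ⊥ = ⊥
q -> ((p | (p -> (p -> q))) & ~q) = ⊤ -> ⊥ = ⊥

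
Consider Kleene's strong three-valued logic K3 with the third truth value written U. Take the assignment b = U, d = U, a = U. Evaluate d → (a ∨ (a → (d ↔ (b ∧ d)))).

U

b ∧ d = U ∧ U = U
d ↔ (b ∧ d) = U ↔ U = U
a → (d ↔ (b ∧ d)) = U → U = U  [¬U ∨ U]
a ∨ (a → (d ↔ (b ∧ d))) = U ∨ U = U
d → (a ∨ (a → (d ↔ (b ∧ d)))) = U → U = U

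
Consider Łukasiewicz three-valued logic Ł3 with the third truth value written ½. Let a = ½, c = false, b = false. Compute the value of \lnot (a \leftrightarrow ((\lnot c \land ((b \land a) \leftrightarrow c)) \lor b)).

½

\lnot c = \lnot false = true
b \land a = false \land ½ = false
(b \land a) \leftrightarrow c = false \leftrightarrow false = true
\lnot c \land ((b \land a) \leftrightarrow c) = true \land true = true
(\lnot c \land ((b \land a) \leftrightarrow c)) \lor b = true \lor false = true
a \leftrightarrow ((\lnot c \land ((b \land a) \leftrightarrow c)) \lor b) = ½ \leftrightarrow true = ½  [1 − |½−1|]
\lnot (a \leftrightarrow ((\lnot c \land ((b \land a) \leftrightarrow c)) \lor b)) = \lnot ½ = ½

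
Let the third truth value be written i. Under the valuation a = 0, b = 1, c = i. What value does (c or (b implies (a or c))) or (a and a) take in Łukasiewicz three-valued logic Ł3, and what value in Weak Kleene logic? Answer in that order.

i; i

In Łukasiewicz three-valued logic Ł3: a or c = 0 or i = i
b implies (a or c) = 1 implies i = i  [min(1, 1−1+½)]
c or (b implies (a or c)) = i or i = i
a and a = 0 and 0 = 0
(c or (b implies (a or c))) or (a and a) = i or 0 = i
In Weak Kleene logic: a or c = 0 or i = i
b implies (a or c) = 1 implies i = i  [any arg is the third value ⇒ result is the third value]
c or (b implies (a or c)) = i or i = i
a and a = 0 and 0 = 0
(c or (b implies (a or c))) or (a and a) = i or 0 = i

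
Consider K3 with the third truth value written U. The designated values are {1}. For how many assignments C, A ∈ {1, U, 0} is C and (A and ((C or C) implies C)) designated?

Designated under: (C=1, A=1).

1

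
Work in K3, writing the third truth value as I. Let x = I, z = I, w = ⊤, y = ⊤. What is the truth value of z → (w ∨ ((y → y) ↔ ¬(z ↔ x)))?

y → y = ⊤ → ⊤ = ⊤
z ↔ x = I ↔ I = I
¬(z ↔ x) = ¬I = I
(y → y) ↔ ¬(z ↔ x) = ⊤ ↔ I = I
w ∨ ((y → y) ↔ ¬(z ↔ x)) = ⊤ ∨ I = ⊤
z → (w ∨ ((y → y) ↔ ¬(z ↔ x))) = I → ⊤ = ⊤

⊤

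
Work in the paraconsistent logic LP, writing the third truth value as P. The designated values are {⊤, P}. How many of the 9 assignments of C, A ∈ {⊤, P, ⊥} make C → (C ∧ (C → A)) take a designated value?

Of the 9 assignments, 8 give a value in {⊤, P}.

8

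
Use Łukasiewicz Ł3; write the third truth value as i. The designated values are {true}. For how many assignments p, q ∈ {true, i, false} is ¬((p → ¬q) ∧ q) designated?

Designated under: (p=true, q=true); (p=true, q=false); (p=i, q=false); (p=false, q=false).

4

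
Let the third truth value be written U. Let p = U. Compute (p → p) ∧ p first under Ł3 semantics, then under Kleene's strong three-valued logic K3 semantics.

In Ł3: p → p = U → U = ⊤  [min(1, 1−½+½)]
(p → p) ∧ p = ⊤ ∧ U = U
In Kleene's strong three-valued logic K3: p → p = U → U = U  [¬U ∨ U]
(p → p) ∧ p = U ∧ U = U

U; U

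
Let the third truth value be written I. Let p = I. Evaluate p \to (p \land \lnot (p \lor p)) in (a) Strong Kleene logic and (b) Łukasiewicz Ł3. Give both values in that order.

I; 1

In Strong Kleene logic: p \lor p = I \lor I = I
\lnot (p \lor p) = \lnot I = I
p \land \lnot (p \lor p) = I \land I = I
p \to (p \land \lnot (p \lor p)) = I \to I = I  [\lnot I \lor I]
In Łukasiewicz Ł3: p \lor p = I \lor I = I
\lnot (p \lor p) = \lnot I = I
p \land \lnot (p \lor p) = I \land I = I
p \to (p \land \lnot (p \lor p)) = I \to I = 1
They differ because Strong Kleene logic and Łukasiewicz Ł3 treat I differently under implication.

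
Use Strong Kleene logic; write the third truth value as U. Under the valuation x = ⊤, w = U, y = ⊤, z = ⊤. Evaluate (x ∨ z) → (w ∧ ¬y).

x ∨ z = ⊤ ∨ ⊤ = ⊤
¬y = ¬⊤ = ⊥
w ∧ ¬y = U ∧ ⊥ = ⊥
(x ∨ z) → (w ∧ ¬y) = ⊤ → ⊥ = ⊥

⊥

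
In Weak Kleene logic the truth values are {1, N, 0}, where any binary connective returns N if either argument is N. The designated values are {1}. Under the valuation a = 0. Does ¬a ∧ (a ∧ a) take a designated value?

No

¬a = ¬0 = 1
a ∧ a = 0 ∧ 0 = 0
¬a ∧ (a ∧ a) = 1 ∧ 0 = 0
0 ∉ {1}.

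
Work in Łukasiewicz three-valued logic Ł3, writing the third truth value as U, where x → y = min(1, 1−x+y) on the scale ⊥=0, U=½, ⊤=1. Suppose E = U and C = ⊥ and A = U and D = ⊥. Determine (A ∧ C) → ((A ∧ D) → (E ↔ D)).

⊤

A ∧ C = U ∧ ⊥ = ⊥
A ∧ D = U ∧ ⊥ = ⊥
E ↔ D = U ↔ ⊥ = U  [1 − |½−0|]
(A ∧ D) → (E ↔ D) = ⊥ → U = ⊤
(A ∧ C) → ((A ∧ D) → (E ↔ D)) = ⊥ → ⊤ = ⊤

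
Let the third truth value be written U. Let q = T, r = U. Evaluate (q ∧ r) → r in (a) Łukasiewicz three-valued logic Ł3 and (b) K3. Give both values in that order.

In Łukasiewicz three-valued logic Ł3: q ∧ r = T ∧ U = U
(q ∧ r) → r = U → U = T
In K3: q ∧ r = T ∧ U = U
(q ∧ r) → r = U → U = U  [¬U ∨ U]
They differ because Łukasiewicz three-valued logic Ł3 and K3 treat U differently under implication.

T; U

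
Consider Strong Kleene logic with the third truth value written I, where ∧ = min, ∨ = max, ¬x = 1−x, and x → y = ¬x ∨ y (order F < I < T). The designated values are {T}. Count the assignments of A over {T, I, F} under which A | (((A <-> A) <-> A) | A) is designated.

A=T: T ✓
A=I: I ·
A=F: F ·

1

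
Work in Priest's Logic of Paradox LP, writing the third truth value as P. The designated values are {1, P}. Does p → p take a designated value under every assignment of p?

Yes

Every assignment of p over {1, P, 0} gives a value in {1, P}.
In particular, with p=P: p → p = P.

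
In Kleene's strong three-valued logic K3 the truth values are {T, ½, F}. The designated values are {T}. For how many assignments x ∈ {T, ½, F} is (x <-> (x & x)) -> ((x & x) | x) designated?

x=T: T ✓
x=½: ½ ·
x=F: F ·

1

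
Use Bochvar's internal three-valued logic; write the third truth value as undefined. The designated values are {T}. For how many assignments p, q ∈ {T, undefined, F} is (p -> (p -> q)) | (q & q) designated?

Designated under: (p=T, q=T); (p=F, q=T); (p=F, q=F).

3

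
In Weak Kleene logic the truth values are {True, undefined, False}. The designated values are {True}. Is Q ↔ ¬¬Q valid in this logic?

Countermodel: Q=undefined gives undefined, which is not designated.

No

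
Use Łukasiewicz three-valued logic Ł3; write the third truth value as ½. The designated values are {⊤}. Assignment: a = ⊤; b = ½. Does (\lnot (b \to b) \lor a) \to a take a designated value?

b \to b = ½ \to ½ = ⊤  [min(1, 1−½+½)]
\lnot (b \to b) = \lnot ⊤ = ⊥
\lnot (b \to b) \lor a = ⊥ \lor ⊤ = ⊤
(\lnot (b \to b) \lor a) \to a = ⊤ \to ⊤ = ⊤
⊤ ∈ {⊤}.

Yes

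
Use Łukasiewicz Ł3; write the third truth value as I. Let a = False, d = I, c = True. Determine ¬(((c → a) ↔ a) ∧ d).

c → a = True → False = False
(c → a) ↔ a = False ↔ False = True
((c → a) ↔ a) ∧ d = True ∧ I = I
¬(((c → a) ↔ a) ∧ d) = ¬I = I

I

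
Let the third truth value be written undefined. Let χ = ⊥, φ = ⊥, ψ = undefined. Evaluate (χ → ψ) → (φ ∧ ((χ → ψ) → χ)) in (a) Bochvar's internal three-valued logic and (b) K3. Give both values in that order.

In Bochvar's internal three-valued logic: χ → ψ = ⊥ → undefined = undefined  [any arg is the third value ⇒ result is the third value]
χ → ψ = ⊥ → undefined = undefined
(χ → ψ) → χ = undefined → ⊥ = undefined
φ ∧ ((χ → ψ) → χ) = ⊥ ∧ undefined = undefined
(χ → ψ) → (φ ∧ ((χ → ψ) → χ)) = undefined → undefined = undefined
In K3: χ → ψ = ⊥ → undefined = ⊤  [¬⊥ ∨ undefined]
χ → ψ = ⊥ → undefined = ⊤
(χ → ψ) → χ = ⊤ → ⊥ = ⊥
φ ∧ ((χ → ψ) → χ) = ⊥ ∧ ⊥ = ⊥
(χ → ψ) → (φ ∧ ((χ → ψ) → χ)) = ⊤ → ⊥ = ⊥
They differ because Bochvar's internal three-valued logic and K3 treat undefined differently under the binary connectives.

undefined; ⊥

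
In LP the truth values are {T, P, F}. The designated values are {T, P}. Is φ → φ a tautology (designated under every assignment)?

Yes

Every assignment of φ over {T, P, F} gives a value in {T, P}.
In particular, with φ=P: φ → φ = P.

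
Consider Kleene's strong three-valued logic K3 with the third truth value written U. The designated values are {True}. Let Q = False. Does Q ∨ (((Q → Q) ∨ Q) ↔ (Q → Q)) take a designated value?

Yes

Q → Q = False → False = True
(Q → Q) ∨ Q = True ∨ False = True
Q → Q = False → False = True
((Q → Q) ∨ Q) ↔ (Q → Q) = True ↔ True = True
Q ∨ (((Q → Q) ∨ Q) ↔ (Q → Q)) = False ∨ True = True
True ∈ {True}.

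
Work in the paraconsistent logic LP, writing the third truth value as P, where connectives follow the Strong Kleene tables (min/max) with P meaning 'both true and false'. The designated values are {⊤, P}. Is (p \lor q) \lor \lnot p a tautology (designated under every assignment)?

Yes

Every assignment of p, q over {⊤, P, ⊥} gives a value in {⊤, P}.
In particular, with p=P, q=P: (p \lor q) \lor \lnot p = P.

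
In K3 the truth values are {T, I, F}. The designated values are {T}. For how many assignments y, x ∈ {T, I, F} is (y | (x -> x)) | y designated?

Of the 9 assignments, 7 give a value in {T}.

7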